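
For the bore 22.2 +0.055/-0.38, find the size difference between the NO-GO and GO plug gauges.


GO = nominal - lower_tol (smallest hole = maximum material condition)
GO = 22.2 - 0.38 = 21.82
NO-GO = nominal + upper_tol (largest hole = least material condition)
NO-GO = 22.2 + 0.055 = 22.255
spread = NO-GO - GO = 22.255 - 21.82 = 0.4350

0.4350


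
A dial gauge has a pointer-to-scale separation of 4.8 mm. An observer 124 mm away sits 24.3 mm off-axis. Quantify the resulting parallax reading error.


error = h * offset / d
= 4.8 * 24.3 / 124
= 0.9406

0.9406


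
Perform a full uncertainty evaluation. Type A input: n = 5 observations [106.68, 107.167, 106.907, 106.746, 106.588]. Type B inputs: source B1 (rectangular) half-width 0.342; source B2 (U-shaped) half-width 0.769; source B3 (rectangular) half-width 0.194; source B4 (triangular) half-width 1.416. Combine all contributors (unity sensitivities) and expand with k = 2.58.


mean = (106.68 + 107.167 + 106.907 + 106.746 + 106.588) / 5 = 106.8176
s = sqrt(sum((x - mean)^2)/(n-1)) = 0.22740339
u_A = s / sqrt(n) = 0.22740339 / sqrt(5) = 0.10169789
u_B1 = 0.342 / sqrt(3) = 0.19745379
u_B2 = 0.769 / sqrt(2) = 0.54376511
u_B3 = 0.194 / sqrt(3) = 0.11200595
u_B4 = 1.416 / sqrt(6) = 0.57807958
uc = sqrt(0.10169789^2 + 0.19745379^2 + 0.54376511^2 + 0.11200595^2 + 0.57807958^2) = 0.83170445
U = k * uc = 2.58 * 0.83170445
U = 2.1458

2.1458


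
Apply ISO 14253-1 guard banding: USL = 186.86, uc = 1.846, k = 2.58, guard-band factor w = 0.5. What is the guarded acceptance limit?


U = k * uc = 2.58 * 1.846 = 4.76268
guard band g = w * U = 0.5 * 4.76268 = 2.38134
AL = USL - g = 186.86 - 2.38134
AL = 184.4787

184.4787


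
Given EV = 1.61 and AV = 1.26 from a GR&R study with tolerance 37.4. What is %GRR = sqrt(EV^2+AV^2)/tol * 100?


GRR = sqrt(EV^2 + AV^2) = sqrt(1.61^2 + 1.26^2) = 2.0444315
%GRR = GRR / tol * 100 = 2.0444315 / 37.4 * 100
%GRR = 5.4664

5.4664


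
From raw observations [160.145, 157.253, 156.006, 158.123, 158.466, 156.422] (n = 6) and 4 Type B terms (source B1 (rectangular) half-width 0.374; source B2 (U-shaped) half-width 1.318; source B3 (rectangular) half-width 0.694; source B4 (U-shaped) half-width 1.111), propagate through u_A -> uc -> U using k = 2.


mean = (160.145 + 157.253 + 156.006 + 158.123 + 158.466 + 156.422) / 6 = 157.7358333
s = sqrt(sum((x - mean)^2)/(n-1)) = 1.51253
u_A = s / sqrt(n) = 1.51253 / sqrt(6) = 0.61748779
u_B1 = 0.374 / sqrt(3) = 0.215929
u_B2 = 1.318 / sqrt(2) = 0.93196674
u_B3 = 0.694 / sqrt(3) = 0.40068109
u_B4 = 1.111 / sqrt(2) = 0.78559563
uc = sqrt(0.61748779^2 + 0.215929^2 + 0.93196674^2 + 0.40068109^2 + 0.78559563^2) = 1.4402029
U = k * uc = 2 * 1.4402029
U = 2.8804

2.8804


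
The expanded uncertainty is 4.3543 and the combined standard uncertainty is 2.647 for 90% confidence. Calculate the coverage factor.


k = U / uc
k = 4.3543 / 2.647
k = 1.645

1.645


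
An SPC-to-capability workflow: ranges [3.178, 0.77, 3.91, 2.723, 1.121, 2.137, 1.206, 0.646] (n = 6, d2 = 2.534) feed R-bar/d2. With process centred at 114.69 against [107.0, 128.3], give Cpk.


R_bar = (3.178 + 0.77 + 3.91 + 2.723 + 1.121 + 2.137 + 1.206 + 0.646) / 8 = 1.961375
sigma = R_bar / d2 = 1.961375 / 2.534 = 0.77402328
Cp = (USL - LSL)/(6*sigma) = (128.3 - 107.0)/(6*0.77402328) = 4.5864
Cpu = (128.3 - 114.69)/(3*0.77402328) = 5.8612
Cpl = (114.69 - 107.0)/(3*0.77402328) = 3.3117
Cpk = min(Cpu, Cpl) = 3.3117

3.3117


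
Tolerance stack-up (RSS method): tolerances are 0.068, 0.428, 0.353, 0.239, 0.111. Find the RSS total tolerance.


RSS = sqrt(0.068^2 + 0.428^2 + 0.353^2 + 0.239^2 + 0.111^2)
= sqrt(0.381859)
= 0.6179

0.6179


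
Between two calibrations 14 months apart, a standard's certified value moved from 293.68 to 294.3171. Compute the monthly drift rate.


rate = (v2 - v1) / months
= (294.3171 - 293.68) / 14
= 0.6371 / 14
= 0.0455

0.0455


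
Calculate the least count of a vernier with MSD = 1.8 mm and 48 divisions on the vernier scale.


LC = MSD / n_div
= 1.8 / 48
= 0.0375

0.0375


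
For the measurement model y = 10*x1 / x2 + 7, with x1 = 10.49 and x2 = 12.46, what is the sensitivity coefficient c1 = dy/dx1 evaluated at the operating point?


y = 10*x1 / x2 + 7
dy/dx1 = 10/x2
Evaluate at x2 = 12.46: c1 = 10 / 12.46
c1 = 0.8026

0.8026


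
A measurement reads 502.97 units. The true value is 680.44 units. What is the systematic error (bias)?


Systematic error = measured - true
= 502.97 - 680.44
= -177.4700

-177.4700


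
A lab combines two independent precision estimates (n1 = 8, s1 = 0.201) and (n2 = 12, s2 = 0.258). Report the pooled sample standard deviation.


s_p = sqrt(((n1-1)*s1^2 + (n2-1)*s2^2) / (n1+n2-2))
numerator = (8-1)*0.201^2 + (12-1)*0.258^2 = 0.282807 + 0.732204 = 1.015011
denominator = 8 + 12 - 2 = 18
s_p^2 = 1.015011 / 18 = 0.0563895
s_p = sqrt(0.0563895) = 0.2375

0.2375


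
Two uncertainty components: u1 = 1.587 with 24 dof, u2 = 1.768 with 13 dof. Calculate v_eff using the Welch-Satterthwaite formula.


uc = sqrt(u1^2 + u2^2) = sqrt(1.587^2 + 1.768^2) = 2.3757931
v_eff = uc^4 / (u1^4/v1 + u2^4/v2)
= 2.3757931^4 / (1.587^4/24 + 1.768^4/13)
= 31.859171 / 1.0158977
v_eff = 31.3606

31.3606


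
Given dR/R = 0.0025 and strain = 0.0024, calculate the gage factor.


GF = (dR/R) / epsilon
= 0.0025 / 0.0024
= 1.0417

1.0417


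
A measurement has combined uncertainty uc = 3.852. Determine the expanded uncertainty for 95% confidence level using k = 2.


U = k * uc
U = 2 * 3.852
U = 7.7040

7.7040


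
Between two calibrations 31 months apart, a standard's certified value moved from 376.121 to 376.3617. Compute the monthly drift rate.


rate = (v2 - v1) / months
= (376.3617 - 376.121) / 31
= 0.2407 / 31
= 0.0078

0.0078


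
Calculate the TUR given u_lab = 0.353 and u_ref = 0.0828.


TUR = u_lab / u_ref
= 0.353 / 0.0828
= 4.2633

4.2633


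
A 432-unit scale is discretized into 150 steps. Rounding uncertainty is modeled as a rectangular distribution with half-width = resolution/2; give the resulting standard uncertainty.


resolution = range / divisions
resolution = 432 / 150 = 2.88
u_res = resolution / (2*sqrt(3))
u_res = 2.88 / 3.4641016
u_res = 0.8314

0.8314


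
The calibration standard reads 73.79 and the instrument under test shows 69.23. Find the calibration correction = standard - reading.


Correction = standard - reading
= 73.79 - 69.23
= 4.5600

4.5600


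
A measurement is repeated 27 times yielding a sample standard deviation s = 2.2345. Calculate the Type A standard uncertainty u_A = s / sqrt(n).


u_A = s / sqrt(n)
u_A = 2.2345 / sqrt(27)
u_A = 2.2345 / 5.1961524
u_A = 0.4300

0.4300


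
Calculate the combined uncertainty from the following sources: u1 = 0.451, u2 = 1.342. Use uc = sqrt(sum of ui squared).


uc = sqrt(0.451^2 + 1.342^2)
uc = sqrt(2.004365)
uc = 1.4158

1.4158


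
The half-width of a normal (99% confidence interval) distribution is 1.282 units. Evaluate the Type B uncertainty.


u_B = half_width / 2.576
u_B = 1.282 / 2.576
u_B = 0.4977

0.4977


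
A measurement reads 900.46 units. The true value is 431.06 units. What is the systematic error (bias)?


Systematic error = measured - true
= 900.46 - 431.06
= 469.4000

469.4000


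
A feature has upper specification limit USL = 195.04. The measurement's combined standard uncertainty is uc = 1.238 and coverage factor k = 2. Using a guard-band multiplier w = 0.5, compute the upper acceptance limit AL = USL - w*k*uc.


U = k * uc = 2 * 1.238 = 2.476
guard band g = w * U = 0.5 * 2.476 = 1.238
AL = USL - g = 195.04 - 1.238
AL = 193.8020

193.8020


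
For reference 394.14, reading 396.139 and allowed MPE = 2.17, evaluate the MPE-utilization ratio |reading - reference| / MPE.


e = indication - reference = 396.139 - 394.14 = 1.9990
|e| = 1.9990
ratio = |e| / MPE = 1.9990 / 2.17
ratio = 0.9212

0.9212


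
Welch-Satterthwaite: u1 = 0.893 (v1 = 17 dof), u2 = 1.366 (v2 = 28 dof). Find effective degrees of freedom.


uc = sqrt(u1^2 + u2^2) = sqrt(0.893^2 + 1.366^2) = 1.6319942
v_eff = uc^4 / (u1^4/v1 + u2^4/v2)
= 1.6319942^4 / (0.893^4/17 + 1.366^4/28)
= 7.0937266 / 0.16175705
v_eff = 43.8542

43.8542


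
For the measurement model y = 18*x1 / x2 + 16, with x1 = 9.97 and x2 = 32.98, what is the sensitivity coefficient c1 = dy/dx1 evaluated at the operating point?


y = 18*x1 / x2 + 16
dy/dx1 = 18/x2
Evaluate at x2 = 32.98: c1 = 18 / 32.98
c1 = 0.5458

0.5458


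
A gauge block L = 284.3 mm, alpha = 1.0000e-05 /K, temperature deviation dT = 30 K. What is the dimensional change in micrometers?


dL = L * alpha * dT
= 284.3 * 1.0000e-05 * 30
= 0.0852900 mm
dL_um = 0.0852900 * 1000 = 85.2900 um

85.2900


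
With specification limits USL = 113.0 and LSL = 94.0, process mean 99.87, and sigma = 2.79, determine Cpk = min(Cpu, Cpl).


Cpu = (USL - mean) / (3*sigma) = (113.0 - 99.87) / (3*2.79) = 1.5687
Cpl = (mean - LSL) / (3*sigma) = (99.87 - 94.0) / (3*2.79) = 0.7013
Cpk = min(Cpu, Cpl) = 0.7013

0.7013


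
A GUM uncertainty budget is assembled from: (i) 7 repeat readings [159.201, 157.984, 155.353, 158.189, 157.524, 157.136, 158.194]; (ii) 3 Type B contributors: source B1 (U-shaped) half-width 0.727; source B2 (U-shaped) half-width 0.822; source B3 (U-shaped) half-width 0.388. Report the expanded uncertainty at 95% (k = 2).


mean = (159.201 + 157.984 + 155.353 + 158.189 + 157.524 + 157.136 + 158.194) / 7 = 157.6544286
s = sqrt(sum((x - mean)^2)/(n-1)) = 1.2013713
u_A = s / sqrt(n) = 1.2013713 / sqrt(7) = 0.45407567
u_B1 = 0.727 / sqrt(2) = 0.51406663
u_B2 = 0.822 / sqrt(2) = 0.58124177
u_B3 = 0.388 / sqrt(2) = 0.27435743
uc = sqrt(0.45407567^2 + 0.51406663^2 + 0.58124177^2 + 0.27435743^2) = 0.93998043
U = k * uc = 2 * 0.93998043
U = 1.8800

1.8800


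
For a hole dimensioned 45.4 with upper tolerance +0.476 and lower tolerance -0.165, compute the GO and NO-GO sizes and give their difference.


GO = nominal - lower_tol (smallest hole = maximum material condition)
GO = 45.4 - 0.165 = 45.235
NO-GO = nominal + upper_tol (largest hole = least material condition)
NO-GO = 45.4 + 0.476 = 45.876
spread = NO-GO - GO = 45.876 - 45.235 = 0.6410

0.6410


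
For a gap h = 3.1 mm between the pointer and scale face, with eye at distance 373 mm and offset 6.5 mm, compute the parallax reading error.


error = h * offset / d
= 3.1 * 6.5 / 373
= 0.0540

0.0540


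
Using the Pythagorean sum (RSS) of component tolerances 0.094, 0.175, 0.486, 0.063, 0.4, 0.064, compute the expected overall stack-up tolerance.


RSS = sqrt(0.094^2 + 0.175^2 + 0.486^2 + 0.063^2 + 0.4^2 + 0.064^2)
= sqrt(0.443722)
= 0.6661

0.6661


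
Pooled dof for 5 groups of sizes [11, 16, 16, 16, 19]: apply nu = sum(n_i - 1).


nu = sum_i (n_i - 1)
nu = ((11 - 1) + (16 - 1) + (16 - 1) + (16 - 1) + (19 - 1))
nu = 10 + 15 + 15 + 15 + 18
nu = 73

73


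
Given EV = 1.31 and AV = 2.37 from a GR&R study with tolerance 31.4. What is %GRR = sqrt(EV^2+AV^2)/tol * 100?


GRR = sqrt(EV^2 + AV^2) = sqrt(1.31^2 + 2.37^2) = 2.7079513
%GRR = GRR / tol * 100 = 2.7079513 / 31.4 * 100
%GRR = 8.6240

8.6240


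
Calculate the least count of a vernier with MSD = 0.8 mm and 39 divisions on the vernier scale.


LC = MSD / n_div
= 0.8 / 39
= 0.0205

0.0205


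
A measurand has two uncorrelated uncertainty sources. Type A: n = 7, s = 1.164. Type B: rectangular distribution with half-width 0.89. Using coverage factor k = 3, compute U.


u_A = s / sqrt(n) = 1.164 / sqrt(7) = 0.43995065
u_B = half_width / sqrt(3) = 0.89 / sqrt(3) = 0.51384174
uc = sqrt(u_A^2 + u_B^2) = sqrt(0.43995065^2 + 0.51384174^2) = 0.67645392
U = k * uc = 3 * 0.67645392
U = 2.0294

2.0294


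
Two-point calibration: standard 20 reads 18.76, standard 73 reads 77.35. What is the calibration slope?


slope = (y2 - y1) / (x2 - x1)
= (77.35 - 18.76) / (73 - 20)
= 58.5900 / 53
= 1.1055

1.1055


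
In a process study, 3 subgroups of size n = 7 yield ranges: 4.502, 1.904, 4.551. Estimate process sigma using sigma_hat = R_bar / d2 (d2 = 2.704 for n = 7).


R_bar = (4.502 + 1.904 + 4.551) / 3
R_bar = 10.957 / 3 = 3.6523333
sigma_hat = R_bar / d2 = 3.6523333 / 2.704 = 1.3507

1.3507


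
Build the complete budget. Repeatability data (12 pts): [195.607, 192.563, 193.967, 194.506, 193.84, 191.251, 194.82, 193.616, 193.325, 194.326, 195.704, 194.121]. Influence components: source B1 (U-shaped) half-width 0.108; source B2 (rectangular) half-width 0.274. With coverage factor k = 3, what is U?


mean = (195.607 + 192.563 + 193.967 + 194.506 + 193.84 + 191.251 + 194.82 + 193.616 + 193.325 + 194.326 + 195.704 + 194.121) / 12 = 193.9705
s = sqrt(sum((x - mean)^2)/(n-1)) = 1.234972
u_A = s / sqrt(n) = 1.234972 / sqrt(12) = 0.35650571
u_B1 = 0.108 / sqrt(2) = 0.076367532
u_B2 = 0.274 / sqrt(3) = 0.15819397
uc = sqrt(0.35650571^2 + 0.076367532^2 + 0.15819397^2) = 0.39743384
U = k * uc = 3 * 0.39743384
U = 1.1923

1.1923


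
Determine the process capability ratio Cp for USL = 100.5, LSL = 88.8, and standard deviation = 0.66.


Cp = (USL - LSL) / (6 * sigma)
= (100.5 - 88.8) / (6 * 0.66)
= 11.7000 / 3.9600
= 2.9545

2.9545


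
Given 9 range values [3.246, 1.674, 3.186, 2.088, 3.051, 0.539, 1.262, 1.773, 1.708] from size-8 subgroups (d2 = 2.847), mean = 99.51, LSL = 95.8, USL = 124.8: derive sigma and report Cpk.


R_bar = (3.246 + 1.674 + 3.186 + 2.088 + 3.051 + 0.539 + 1.262 + 1.773 + 1.708) / 9 = 2.0585556
sigma = R_bar / d2 = 2.0585556 / 2.847 = 0.72306133
Cp = (USL - LSL)/(6*sigma) = (124.8 - 95.8)/(6*0.72306133) = 6.6845
Cpu = (124.8 - 99.51)/(3*0.72306133) = 11.6588
Cpl = (99.51 - 95.8)/(3*0.72306133) = 1.7103
Cpk = min(Cpu, Cpl) = 1.7103

1.7103


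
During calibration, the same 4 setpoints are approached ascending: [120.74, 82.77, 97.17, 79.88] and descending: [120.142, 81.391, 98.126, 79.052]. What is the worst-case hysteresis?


|120.74 - 120.142| = 0.5980
|82.77 - 81.391| = 1.3790
|97.17 - 98.126| = 0.9560
|79.88 - 79.052| = 0.8280
hysteresis = max(diffs) = 1.3790

1.3790


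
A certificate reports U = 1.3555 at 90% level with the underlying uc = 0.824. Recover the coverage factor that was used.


k = U / uc
k = 1.3555 / 0.824
k = 1.645

1.645


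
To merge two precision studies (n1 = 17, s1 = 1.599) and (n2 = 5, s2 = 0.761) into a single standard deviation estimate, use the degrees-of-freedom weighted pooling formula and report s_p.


s_p = sqrt(((n1-1)*s1^2 + (n2-1)*s2^2) / (n1+n2-2))
numerator = (17-1)*1.599^2 + (5-1)*0.761^2 = 40.908816 + 2.316484 = 43.2253
denominator = 17 + 5 - 2 = 20
s_p^2 = 43.2253 / 20 = 2.161265
s_p = sqrt(2.161265) = 1.4701

1.4701


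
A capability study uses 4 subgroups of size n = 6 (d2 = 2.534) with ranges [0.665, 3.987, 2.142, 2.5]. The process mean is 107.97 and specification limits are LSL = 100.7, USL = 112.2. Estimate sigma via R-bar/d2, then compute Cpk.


R_bar = (0.665 + 3.987 + 2.142 + 2.5) / 4 = 2.3235
sigma = R_bar / d2 = 2.3235 / 2.534 = 0.91692976
Cp = (USL - LSL)/(6*sigma) = (112.2 - 100.7)/(6*0.91692976) = 2.0903
Cpu = (112.2 - 107.97)/(3*0.91692976) = 1.5377
Cpl = (107.97 - 100.7)/(3*0.91692976) = 2.6429
Cpk = min(Cpu, Cpl) = 1.5377

1.5377


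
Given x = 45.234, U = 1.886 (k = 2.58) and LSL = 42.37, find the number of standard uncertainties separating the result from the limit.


u = U / k = 1.886 / 2.58 = 0.73100775
margin = |LSL - x| = |42.37 - 45.234| = 2.864
z = margin / u = 2.864 / 0.73100775
z = 3.9179

3.9179


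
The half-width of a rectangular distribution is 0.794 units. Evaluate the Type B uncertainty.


u_B = half_width / sqrt(3)
u_B = 0.794 / 1.7320508
u_B = 0.4584

0.4584


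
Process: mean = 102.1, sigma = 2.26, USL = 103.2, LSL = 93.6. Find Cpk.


Cpu = (USL - mean) / (3*sigma) = (103.2 - 102.1) / (3*2.26) = 0.1622
Cpl = (mean - LSL) / (3*sigma) = (102.1 - 93.6) / (3*2.26) = 1.2537
Cpk = min(Cpu, Cpl) = 0.1622

0.1622


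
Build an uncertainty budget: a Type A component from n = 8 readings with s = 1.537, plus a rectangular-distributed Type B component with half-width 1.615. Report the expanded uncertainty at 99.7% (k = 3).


u_A = s / sqrt(n) = 1.537 / sqrt(8) = 0.54341156
u_B = half_width / sqrt(3) = 1.615 / sqrt(3) = 0.93242068
uc = sqrt(u_A^2 + u_B^2) = sqrt(0.54341156^2 + 0.93242068^2) = 1.0792147
U = k * uc = 3 * 1.0792147
U = 3.2376

3.2376


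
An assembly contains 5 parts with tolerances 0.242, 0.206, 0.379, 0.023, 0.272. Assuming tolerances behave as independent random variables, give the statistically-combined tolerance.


RSS = sqrt(0.242^2 + 0.206^2 + 0.379^2 + 0.023^2 + 0.272^2)
= sqrt(0.319154)
= 0.5649

0.5649


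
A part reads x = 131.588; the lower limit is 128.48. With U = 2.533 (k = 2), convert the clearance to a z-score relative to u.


u = U / k = 2.533 / 2 = 1.2665
margin = |LSL - x| = |128.48 - 131.588| = 3.108
z = margin / u = 3.108 / 1.2665
z = 2.4540

2.4540


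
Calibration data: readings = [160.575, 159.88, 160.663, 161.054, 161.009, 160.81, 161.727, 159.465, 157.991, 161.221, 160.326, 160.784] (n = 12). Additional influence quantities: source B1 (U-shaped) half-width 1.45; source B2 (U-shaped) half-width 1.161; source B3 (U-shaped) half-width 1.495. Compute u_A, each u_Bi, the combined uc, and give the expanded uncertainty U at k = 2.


mean = (160.575 + 159.88 + 160.663 + 161.054 + 161.009 + 160.81 + 161.727 + 159.465 + 157.991 + 161.221 + 160.326 + 160.784) / 12 = 160.45875
s = sqrt(sum((x - mean)^2)/(n-1)) = 0.97983673
u_A = s / sqrt(n) = 0.97983673 / sqrt(12) = 0.2828545
u_B1 = 1.45 / sqrt(2) = 1.0253048
u_B2 = 1.161 / sqrt(2) = 0.82095097
u_B3 = 1.495 / sqrt(2) = 1.0571246
uc = sqrt(0.2828545^2 + 1.0253048^2 + 0.82095097^2 + 1.0571246^2) = 1.7095992
U = k * uc = 2 * 1.7095992
U = 3.4192

3.4192


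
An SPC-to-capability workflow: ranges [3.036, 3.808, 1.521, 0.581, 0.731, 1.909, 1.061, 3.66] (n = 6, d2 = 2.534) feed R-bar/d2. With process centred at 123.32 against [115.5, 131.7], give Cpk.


R_bar = (3.036 + 3.808 + 1.521 + 0.581 + 0.731 + 1.909 + 1.061 + 3.66) / 8 = 2.038375
sigma = R_bar / d2 = 2.038375 / 2.534 = 0.80441002
Cp = (USL - LSL)/(6*sigma) = (131.7 - 115.5)/(6*0.80441002) = 3.3565
Cpu = (131.7 - 123.32)/(3*0.80441002) = 3.4725
Cpl = (123.32 - 115.5)/(3*0.80441002) = 3.2405
Cpk = min(Cpu, Cpl) = 3.2405

3.2405


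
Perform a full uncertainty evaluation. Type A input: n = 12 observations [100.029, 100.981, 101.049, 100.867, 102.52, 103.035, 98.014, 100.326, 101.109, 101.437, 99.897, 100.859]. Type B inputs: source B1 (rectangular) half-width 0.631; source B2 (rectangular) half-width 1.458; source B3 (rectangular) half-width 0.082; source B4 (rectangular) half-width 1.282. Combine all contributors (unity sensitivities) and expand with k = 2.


mean = (100.029 + 100.981 + 101.049 + 100.867 + 102.52 + 103.035 + 98.014 + 100.326 + 101.109 + 101.437 + 99.897 + 100.859) / 12 = 100.8435833
s = sqrt(sum((x - mean)^2)/(n-1)) = 1.2767549
u_A = s / sqrt(n) = 1.2767549 / sqrt(12) = 0.36856739
u_B1 = 0.631 / sqrt(3) = 0.36430802
u_B2 = 1.458 / sqrt(3) = 0.84177669
u_B3 = 0.082 / sqrt(3) = 0.047342722
u_B4 = 1.282 / sqrt(3) = 0.74016305
uc = sqrt(0.36856739^2 + 0.36430802^2 + 0.84177669^2 + 0.047342722^2 + 0.74016305^2) = 1.2358127
U = k * uc = 2 * 1.2358127
U = 2.4716

2.4716


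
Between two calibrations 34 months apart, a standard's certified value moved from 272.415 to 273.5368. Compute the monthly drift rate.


rate = (v2 - v1) / months
= (273.5368 - 272.415) / 34
= 1.1218 / 34
= 0.0330

0.0330


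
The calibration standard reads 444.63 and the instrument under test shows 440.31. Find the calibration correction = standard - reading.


Correction = standard - reading
= 444.63 - 440.31
= 4.3200

4.3200


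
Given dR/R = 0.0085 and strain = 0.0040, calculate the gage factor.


GF = (dR/R) / epsilon
= 0.0085 / 0.0040
= 2.1250

2.1250


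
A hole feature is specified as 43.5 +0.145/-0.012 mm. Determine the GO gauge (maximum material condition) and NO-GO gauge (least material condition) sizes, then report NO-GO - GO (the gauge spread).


GO = nominal - lower_tol (smallest hole = maximum material condition)
GO = 43.5 - 0.012 = 43.488
NO-GO = nominal + upper_tol (largest hole = least material condition)
NO-GO = 43.5 + 0.145 = 43.645
spread = NO-GO - GO = 43.645 - 43.488 = 0.1570

0.1570


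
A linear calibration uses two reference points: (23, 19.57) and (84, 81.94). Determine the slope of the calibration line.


slope = (y2 - y1) / (x2 - x1)
= (81.94 - 19.57) / (84 - 23)
= 62.3700 / 61
= 1.0225

1.0225


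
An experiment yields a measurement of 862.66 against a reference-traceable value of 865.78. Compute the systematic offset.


Systematic error = measured - true
= 862.66 - 865.78
= -3.1200

-3.1200


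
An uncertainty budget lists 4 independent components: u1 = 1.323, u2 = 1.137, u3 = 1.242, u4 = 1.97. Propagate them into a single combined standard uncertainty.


uc = sqrt(1.323^2 + 1.137^2 + 1.242^2 + 1.97^2)
uc = sqrt(8.466562)
uc = 2.9097

2.9097


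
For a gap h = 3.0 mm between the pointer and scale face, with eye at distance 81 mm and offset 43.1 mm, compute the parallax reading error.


error = h * offset / d
= 3.0 * 43.1 / 81
= 1.5963

1.5963


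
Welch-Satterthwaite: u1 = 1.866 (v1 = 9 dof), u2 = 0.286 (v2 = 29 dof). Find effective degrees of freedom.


uc = sqrt(u1^2 + u2^2) = sqrt(1.866^2 + 0.286^2) = 1.8877902
v_eff = uc^4 / (u1^4/v1 + u2^4/v2)
= 1.8877902^4 / (1.866^4/9 + 0.286^4/29)
= 12.700327 / 1.3473438
v_eff = 9.4262

9.4262


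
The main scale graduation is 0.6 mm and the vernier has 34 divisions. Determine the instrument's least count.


LC = MSD / n_div
= 0.6 / 34
= 0.0176

0.0176


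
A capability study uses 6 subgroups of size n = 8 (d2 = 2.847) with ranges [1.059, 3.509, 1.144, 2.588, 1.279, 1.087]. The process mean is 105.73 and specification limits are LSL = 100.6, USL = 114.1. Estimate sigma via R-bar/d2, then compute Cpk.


R_bar = (1.059 + 3.509 + 1.144 + 2.588 + 1.279 + 1.087) / 6 = 1.7776667
sigma = R_bar / d2 = 1.7776667 / 2.847 = 0.62439996
Cp = (USL - LSL)/(6*sigma) = (114.1 - 100.6)/(6*0.62439996) = 3.6035
Cpu = (114.1 - 105.73)/(3*0.62439996) = 4.4683
Cpl = (105.73 - 100.6)/(3*0.62439996) = 2.7386
Cpk = min(Cpu, Cpl) = 2.7386

2.7386


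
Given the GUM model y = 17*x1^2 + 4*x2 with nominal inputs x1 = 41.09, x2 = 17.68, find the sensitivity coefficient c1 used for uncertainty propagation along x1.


y = 17*x1^2 + 4*x2
dy/dx1 = 2*17*x1
Evaluate at x1 = 41.09: c1 = 34 * 41.09
c1 = 1397.0600

1397.0600


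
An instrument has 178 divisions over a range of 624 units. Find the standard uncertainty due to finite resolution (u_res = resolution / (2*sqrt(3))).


resolution = range / divisions
resolution = 624 / 178 = 3.505618
u_res = resolution / (2*sqrt(3))
u_res = 3.505618 / 3.4641016
u_res = 1.0120

1.0120


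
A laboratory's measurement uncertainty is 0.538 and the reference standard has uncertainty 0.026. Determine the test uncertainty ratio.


TUR = u_lab / u_ref
= 0.538 / 0.026
= 20.6923

20.6923


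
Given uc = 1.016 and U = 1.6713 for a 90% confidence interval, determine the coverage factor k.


k = U / uc
k = 1.6713 / 1.016
k = 1.645

1.645


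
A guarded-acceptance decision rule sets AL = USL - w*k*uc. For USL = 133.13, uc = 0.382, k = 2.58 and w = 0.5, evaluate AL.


U = k * uc = 2.58 * 0.382 = 0.98556
guard band g = w * U = 0.5 * 0.98556 = 0.49278
AL = USL - g = 133.13 - 0.49278
AL = 132.6372

132.6372


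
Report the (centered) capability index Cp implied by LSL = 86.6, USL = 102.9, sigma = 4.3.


Cp = (USL - LSL) / (6 * sigma)
= (102.9 - 86.6) / (6 * 4.3)
= 16.3000 / 25.8000
= 0.6318

0.6318


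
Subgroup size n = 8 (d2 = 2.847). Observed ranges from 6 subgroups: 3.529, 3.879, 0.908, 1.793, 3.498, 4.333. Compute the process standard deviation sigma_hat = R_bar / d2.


R_bar = (3.529 + 3.879 + 0.908 + 1.793 + 3.498 + 4.333) / 6
R_bar = 17.94 / 6 = 2.99
sigma_hat = R_bar / d2 = 2.99 / 2.847 = 1.0502

1.0502


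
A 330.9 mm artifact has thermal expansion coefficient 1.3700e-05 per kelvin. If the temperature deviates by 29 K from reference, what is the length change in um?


dL = L * alpha * dT
= 330.9 * 1.3700e-05 * 29
= 0.1314666 mm
dL_um = 0.1314666 * 1000 = 131.4666 um

131.4666


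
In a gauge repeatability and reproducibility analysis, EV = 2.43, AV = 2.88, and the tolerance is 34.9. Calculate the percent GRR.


GRR = sqrt(EV^2 + AV^2) = sqrt(2.43^2 + 2.88^2) = 3.7681959
%GRR = GRR / tol * 100 = 3.7681959 / 34.9 * 100
%GRR = 10.7971

10.7971


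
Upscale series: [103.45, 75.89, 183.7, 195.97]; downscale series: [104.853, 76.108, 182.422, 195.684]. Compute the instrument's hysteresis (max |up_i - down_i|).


|103.45 - 104.853| = 1.4030
|75.89 - 76.108| = 0.2180
|183.7 - 182.422| = 1.2780
|195.97 - 195.684| = 0.2860
hysteresis = max(diffs) = 1.4030

1.4030


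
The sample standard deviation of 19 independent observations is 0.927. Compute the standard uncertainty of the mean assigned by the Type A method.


u_A = s / sqrt(n)
u_A = 0.927 / sqrt(19)
u_A = 0.927 / 4.3588989
u_A = 0.2127

0.2127


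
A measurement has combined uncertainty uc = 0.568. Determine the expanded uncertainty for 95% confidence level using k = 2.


U = k * uc
U = 2 * 0.568
U = 1.1360

1.1360


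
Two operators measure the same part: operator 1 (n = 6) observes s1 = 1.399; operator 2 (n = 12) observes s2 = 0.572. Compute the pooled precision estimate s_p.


s_p = sqrt(((n1-1)*s1^2 + (n2-1)*s2^2) / (n1+n2-2))
numerator = (6-1)*1.399^2 + (12-1)*0.572^2 = 9.786005 + 3.599024 = 13.385029
denominator = 6 + 12 - 2 = 16
s_p^2 = 13.385029 / 16 = 0.83656431
s_p = sqrt(0.83656431) = 0.9146

0.9146


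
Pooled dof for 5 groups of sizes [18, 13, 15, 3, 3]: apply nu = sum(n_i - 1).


nu = sum_i (n_i - 1)
nu = ((18 - 1) + (13 - 1) + (15 - 1) + (3 - 1) + (3 - 1))
nu = 17 + 12 + 14 + 2 + 2
nu = 47

47


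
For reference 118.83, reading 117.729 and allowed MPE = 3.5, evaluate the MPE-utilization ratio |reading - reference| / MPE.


e = indication - reference = 117.729 - 118.83 = -1.1010
|e| = 1.1010
ratio = |e| / MPE = 1.1010 / 3.5
ratio = 0.3146

0.3146


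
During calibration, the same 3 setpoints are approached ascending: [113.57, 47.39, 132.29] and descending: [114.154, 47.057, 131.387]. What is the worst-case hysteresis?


|113.57 - 114.154| = 0.5840
|47.39 - 47.057| = 0.3330
|132.29 - 131.387| = 0.9030
hysteresis = max(diffs) = 0.9030

0.9030


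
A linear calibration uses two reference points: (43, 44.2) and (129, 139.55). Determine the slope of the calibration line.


slope = (y2 - y1) / (x2 - x1)
= (139.55 - 44.2) / (129 - 43)
= 95.3500 / 86
= 1.1087

1.1087


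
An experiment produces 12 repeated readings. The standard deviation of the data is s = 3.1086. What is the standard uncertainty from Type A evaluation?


u_A = s / sqrt(n)
u_A = 3.1086 / sqrt(12)
u_A = 3.1086 / 3.4641016
u_A = 0.8974

0.8974


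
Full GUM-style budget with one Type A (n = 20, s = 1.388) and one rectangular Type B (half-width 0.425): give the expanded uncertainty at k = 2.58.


u_A = s / sqrt(n) = 1.388 / sqrt(20) = 0.31036624
u_B = half_width / sqrt(3) = 0.425 / sqrt(3) = 0.24537386
uc = sqrt(u_A^2 + u_B^2) = sqrt(0.31036624^2 + 0.24537386^2) = 0.39564572
U = k * uc = 2.58 * 0.39564572
U = 1.0208

1.0208


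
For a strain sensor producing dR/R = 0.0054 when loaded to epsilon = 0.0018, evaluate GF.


GF = (dR/R) / epsilon
= 0.0054 / 0.0018
= 3.0000

3.0000


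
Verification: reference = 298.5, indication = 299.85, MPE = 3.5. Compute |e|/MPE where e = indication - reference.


e = indication - reference = 299.85 - 298.5 = 1.3500
|e| = 1.3500
ratio = |e| / MPE = 1.3500 / 3.5
ratio = 0.3857

0.3857


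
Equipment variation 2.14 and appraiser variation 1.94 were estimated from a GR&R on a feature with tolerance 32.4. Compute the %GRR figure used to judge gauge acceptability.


GRR = sqrt(EV^2 + AV^2) = sqrt(2.14^2 + 1.94^2) = 2.8884598
%GRR = GRR / tol * 100 = 2.8884598 / 32.4 * 100
%GRR = 8.9150

8.9150


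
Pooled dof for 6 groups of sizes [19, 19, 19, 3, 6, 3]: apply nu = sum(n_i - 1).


nu = sum_i (n_i - 1)
nu = ((19 - 1) + (19 - 1) + (19 - 1) + (3 - 1) + (6 - 1) + (3 - 1))
nu = 18 + 18 + 18 + 2 + 5 + 2
nu = 63

63


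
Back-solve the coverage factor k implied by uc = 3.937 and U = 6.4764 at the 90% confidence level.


k = U / uc
k = 6.4764 / 3.937
k = 1.645

1.645


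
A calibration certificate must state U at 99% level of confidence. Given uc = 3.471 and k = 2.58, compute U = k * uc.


U = k * uc
U = 2.58 * 3.471
U = 8.9552

8.9552


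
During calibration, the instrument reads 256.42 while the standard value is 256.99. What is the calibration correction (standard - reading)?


Correction = standard - reading
= 256.99 - 256.42
= 0.5700

0.5700


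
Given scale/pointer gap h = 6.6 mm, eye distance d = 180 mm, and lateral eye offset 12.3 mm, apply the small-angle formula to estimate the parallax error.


error = h * offset / d
= 6.6 * 12.3 / 180
= 0.4510

0.4510


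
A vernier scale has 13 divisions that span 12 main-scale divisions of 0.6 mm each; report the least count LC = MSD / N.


LC = MSD / n_div
= 0.6 / 13
= 0.0462

0.0462


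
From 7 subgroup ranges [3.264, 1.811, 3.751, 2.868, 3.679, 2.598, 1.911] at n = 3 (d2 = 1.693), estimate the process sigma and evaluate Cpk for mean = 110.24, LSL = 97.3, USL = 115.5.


R_bar = (3.264 + 1.811 + 3.751 + 2.868 + 3.679 + 2.598 + 1.911) / 7 = 2.8402857
sigma = R_bar / d2 = 2.8402857 / 1.693 = 1.6776643
Cp = (USL - LSL)/(6*sigma) = (115.5 - 97.3)/(6*1.6776643) = 1.8081
Cpu = (115.5 - 110.24)/(3*1.6776643) = 1.0451
Cpl = (110.24 - 97.3)/(3*1.6776643) = 2.5710
Cpk = min(Cpu, Cpl) = 1.0451

1.0451


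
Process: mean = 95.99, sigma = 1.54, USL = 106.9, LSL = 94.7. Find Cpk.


Cpu = (USL - mean) / (3*sigma) = (106.9 - 95.99) / (3*1.54) = 2.3615
Cpl = (mean - LSL) / (3*sigma) = (95.99 - 94.7) / (3*1.54) = 0.2792
Cpk = min(Cpu, Cpl) = 0.2792

0.2792


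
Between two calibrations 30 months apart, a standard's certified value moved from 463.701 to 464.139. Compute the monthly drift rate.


rate = (v2 - v1) / months
= (464.139 - 463.701) / 30
= 0.4380 / 30
= 0.0146

0.0146


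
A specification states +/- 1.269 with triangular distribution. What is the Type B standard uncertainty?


u_B = half_width / sqrt(6)
u_B = 1.269 / 2.4494897
u_B = 0.5181

0.5181


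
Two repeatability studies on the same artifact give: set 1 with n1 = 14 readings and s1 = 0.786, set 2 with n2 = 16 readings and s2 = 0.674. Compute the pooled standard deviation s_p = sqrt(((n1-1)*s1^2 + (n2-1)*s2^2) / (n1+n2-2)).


s_p = sqrt(((n1-1)*s1^2 + (n2-1)*s2^2) / (n1+n2-2))
numerator = (14-1)*0.786^2 + (16-1)*0.674^2 = 8.031348 + 6.81414 = 14.845488
denominator = 14 + 16 - 2 = 28
s_p^2 = 14.845488 / 28 = 0.530196
s_p = sqrt(0.530196) = 0.7281

0.7281


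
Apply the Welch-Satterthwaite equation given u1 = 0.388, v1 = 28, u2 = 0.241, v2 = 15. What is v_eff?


uc = sqrt(u1^2 + u2^2) = sqrt(0.388^2 + 0.241^2) = 0.45675486
v_eff = uc^4 / (u1^4/v1 + u2^4/v2)
= 0.45675486^4 / (0.388^4/28 + 0.241^4/15)
= 0.043524392 / 0.0010343041
v_eff = 42.0808

42.0808


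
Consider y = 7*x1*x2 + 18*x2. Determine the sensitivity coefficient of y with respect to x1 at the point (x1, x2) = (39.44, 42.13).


y = 7*x1*x2 + 18*x2
dy/dx1 = 7*x2
Evaluate at x2 = 42.13: c1 = 7 * 42.13
c1 = 294.9100

294.9100


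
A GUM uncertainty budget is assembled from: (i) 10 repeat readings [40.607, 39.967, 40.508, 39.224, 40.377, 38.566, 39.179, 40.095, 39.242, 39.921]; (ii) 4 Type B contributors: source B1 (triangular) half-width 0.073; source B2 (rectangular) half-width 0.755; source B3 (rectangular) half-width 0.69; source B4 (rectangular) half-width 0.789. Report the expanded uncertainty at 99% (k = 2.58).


mean = (40.607 + 39.967 + 40.508 + 39.224 + 40.377 + 38.566 + 39.179 + 40.095 + 39.242 + 39.921) / 10 = 39.7686
s = sqrt(sum((x - mean)^2)/(n-1)) = 0.67959746
u_A = s / sqrt(n) = 0.67959746 / sqrt(10) = 0.21490759
u_B1 = 0.073 / sqrt(6) = 0.029802125
u_B2 = 0.755 / sqrt(3) = 0.43589945
u_B3 = 0.69 / sqrt(3) = 0.39837169
u_B4 = 0.789 / sqrt(3) = 0.45552936
uc = sqrt(0.21490759^2 + 0.029802125^2 + 0.43589945^2 + 0.39837169^2 + 0.45552936^2) = 0.77671666
U = k * uc = 2.58 * 0.77671666
U = 2.0039

2.0039


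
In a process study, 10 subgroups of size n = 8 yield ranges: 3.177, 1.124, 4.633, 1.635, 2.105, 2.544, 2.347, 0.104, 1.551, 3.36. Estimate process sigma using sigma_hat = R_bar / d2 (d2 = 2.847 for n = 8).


R_bar = (3.177 + 1.124 + 4.633 + 1.635 + 2.105 + 2.544 + 2.347 + 0.104 + 1.551 + 3.36) / 10
R_bar = 22.58 / 10 = 2.258
sigma_hat = R_bar / d2 = 2.258 / 2.847 = 0.7931

0.7931


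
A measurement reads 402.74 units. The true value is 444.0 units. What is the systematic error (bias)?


Systematic error = measured - true
= 402.74 - 444.0
= -41.2600

-41.2600


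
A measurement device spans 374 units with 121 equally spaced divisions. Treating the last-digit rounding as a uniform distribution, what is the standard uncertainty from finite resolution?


resolution = range / divisions
resolution = 374 / 121 = 3.0909091
u_res = resolution / (2*sqrt(3))
u_res = 3.0909091 / 3.4641016
u_res = 0.8923

0.8923


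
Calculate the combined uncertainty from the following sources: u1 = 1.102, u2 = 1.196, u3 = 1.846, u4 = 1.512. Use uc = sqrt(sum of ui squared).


uc = sqrt(1.102^2 + 1.196^2 + 1.846^2 + 1.512^2)
uc = sqrt(8.33868)
uc = 2.8877

2.8877


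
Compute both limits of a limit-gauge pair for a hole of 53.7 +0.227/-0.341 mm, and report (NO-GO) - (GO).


GO = nominal - lower_tol (smallest hole = maximum material condition)
GO = 53.7 - 0.341 = 53.359
NO-GO = nominal + upper_tol (largest hole = least material condition)
NO-GO = 53.7 + 0.227 = 53.927
spread = NO-GO - GO = 53.927 - 53.359 = 0.5680

0.5680


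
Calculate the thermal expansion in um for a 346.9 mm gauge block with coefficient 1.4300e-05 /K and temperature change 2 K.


dL = L * alpha * dT
= 346.9 * 1.4300e-05 * 2
= 0.0099213 mm
dL_um = 0.0099213 * 1000 = 9.9213 um

9.9213


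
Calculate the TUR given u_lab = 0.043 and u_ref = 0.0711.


TUR = u_lab / u_ref
= 0.043 / 0.0711
= 0.6048

0.6048


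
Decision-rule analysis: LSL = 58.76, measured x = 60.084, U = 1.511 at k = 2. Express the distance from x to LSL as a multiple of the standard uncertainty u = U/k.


u = U / k = 1.511 / 2 = 0.7555
margin = |LSL - x| = |58.76 - 60.084| = 1.324
z = margin / u = 1.324 / 0.7555
z = 1.7525

1.7525


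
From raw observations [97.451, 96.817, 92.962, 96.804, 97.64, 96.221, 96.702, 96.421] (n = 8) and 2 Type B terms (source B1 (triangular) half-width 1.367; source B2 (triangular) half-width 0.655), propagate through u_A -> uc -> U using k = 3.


mean = (97.451 + 96.817 + 92.962 + 96.804 + 97.64 + 96.221 + 96.702 + 96.421) / 8 = 96.37725
s = sqrt(sum((x - mean)^2)/(n-1)) = 1.4598775
u_A = s / sqrt(n) = 1.4598775 / sqrt(8) = 0.51614464
u_B1 = 1.367 / sqrt(6) = 0.55807541
u_B2 = 0.655 / sqrt(6) = 0.26740263
uc = sqrt(0.51614464^2 + 0.55807541^2 + 0.26740263^2) = 0.80582729
U = k * uc = 3 * 0.80582729
U = 2.4175

2.4175


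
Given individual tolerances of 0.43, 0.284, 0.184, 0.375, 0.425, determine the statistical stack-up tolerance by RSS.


RSS = sqrt(0.43^2 + 0.284^2 + 0.184^2 + 0.375^2 + 0.425^2)
= sqrt(0.620662)
= 0.7878

0.7878


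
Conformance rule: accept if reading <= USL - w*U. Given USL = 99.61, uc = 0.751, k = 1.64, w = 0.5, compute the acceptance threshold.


U = k * uc = 1.64 * 0.751 = 1.23164
guard band g = w * U = 0.5 * 1.23164 = 0.61582
AL = USL - g = 99.61 - 0.61582
AL = 98.9942

98.9942


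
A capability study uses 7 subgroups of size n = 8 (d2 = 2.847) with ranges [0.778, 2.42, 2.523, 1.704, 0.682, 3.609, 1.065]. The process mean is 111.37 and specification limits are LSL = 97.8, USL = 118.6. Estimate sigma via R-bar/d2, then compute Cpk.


R_bar = (0.778 + 2.42 + 2.523 + 1.704 + 0.682 + 3.609 + 1.065) / 7 = 1.8258571
sigma = R_bar / d2 = 1.8258571 / 2.847 = 0.64132669
Cp = (USL - LSL)/(6*sigma) = (118.6 - 97.8)/(6*0.64132669) = 5.4055
Cpu = (118.6 - 111.37)/(3*0.64132669) = 3.7578
Cpl = (111.37 - 97.8)/(3*0.64132669) = 7.0531
Cpk = min(Cpu, Cpl) = 3.7578

3.7578


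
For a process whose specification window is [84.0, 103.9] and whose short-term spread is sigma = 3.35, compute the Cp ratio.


Cp = (USL - LSL) / (6 * sigma)
= (103.9 - 84.0) / (6 * 3.35)
= 19.9000 / 20.1000
= 0.9900

0.9900


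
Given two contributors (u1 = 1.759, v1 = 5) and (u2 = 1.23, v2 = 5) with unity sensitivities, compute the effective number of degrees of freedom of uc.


uc = sqrt(u1^2 + u2^2) = sqrt(1.759^2 + 1.23^2) = 2.1463879
v_eff = uc^4 / (u1^4/v1 + u2^4/v2)
= 2.1463879^4 / (1.759^4/5 + 1.23^4/5)
= 21.224274 / 2.3724407
v_eff = 8.9462

8.9462


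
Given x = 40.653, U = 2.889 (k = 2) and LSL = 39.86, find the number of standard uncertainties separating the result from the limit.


u = U / k = 2.889 / 2 = 1.4445
margin = |LSL - x| = |39.86 - 40.653| = 0.793
z = margin / u = 0.793 / 1.4445
z = 0.5490

0.5490


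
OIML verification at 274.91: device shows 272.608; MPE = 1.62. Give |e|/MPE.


e = indication - reference = 272.608 - 274.91 = -2.3020
|e| = 2.3020
ratio = |e| / MPE = 2.3020 / 1.62
ratio = 1.4210

1.4210


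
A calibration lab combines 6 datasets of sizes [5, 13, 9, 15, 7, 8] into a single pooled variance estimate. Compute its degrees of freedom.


nu = sum_i (n_i - 1)
nu = ((5 - 1) + (13 - 1) + (9 - 1) + (15 - 1) + (7 - 1) + (8 - 1))
nu = 4 + 12 + 8 + 14 + 6 + 7
nu = 51

51


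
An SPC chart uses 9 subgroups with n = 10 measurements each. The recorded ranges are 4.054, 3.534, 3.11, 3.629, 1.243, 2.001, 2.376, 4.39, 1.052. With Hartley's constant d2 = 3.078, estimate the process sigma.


R_bar = (4.054 + 3.534 + 3.11 + 3.629 + 1.243 + 2.001 + 2.376 + 4.39 + 1.052) / 9
R_bar = 25.389 / 9 = 2.821
sigma_hat = R_bar / d2 = 2.821 / 3.078 = 0.9165

0.9165


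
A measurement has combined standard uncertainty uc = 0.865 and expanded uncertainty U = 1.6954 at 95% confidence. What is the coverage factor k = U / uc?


k = U / uc
k = 1.6954 / 0.865
k = 1.96

1.96


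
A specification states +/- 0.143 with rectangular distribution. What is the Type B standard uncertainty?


u_B = half_width / sqrt(3)
u_B = 0.143 / 1.7320508
u_B = 0.0826

0.0826


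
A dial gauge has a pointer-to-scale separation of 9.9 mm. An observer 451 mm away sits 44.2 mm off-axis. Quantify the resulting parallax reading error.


error = h * offset / d
= 9.9 * 44.2 / 451
= 0.9702

0.9702


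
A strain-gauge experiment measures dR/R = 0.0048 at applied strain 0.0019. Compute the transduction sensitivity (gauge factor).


GF = (dR/R) / epsilon
= 0.0048 / 0.0019
= 2.5263

2.5263


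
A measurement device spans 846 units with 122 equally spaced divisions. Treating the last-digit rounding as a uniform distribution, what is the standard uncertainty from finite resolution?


resolution = range / divisions
resolution = 846 / 122 = 6.9344262
u_res = resolution / (2*sqrt(3))
u_res = 6.9344262 / 3.4641016
u_res = 2.0018

2.0018


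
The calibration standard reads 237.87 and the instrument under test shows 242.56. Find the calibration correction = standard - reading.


Correction = standard - reading
= 237.87 - 242.56
= -4.6900

-4.6900


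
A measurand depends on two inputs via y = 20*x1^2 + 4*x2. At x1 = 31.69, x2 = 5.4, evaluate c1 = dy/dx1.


y = 20*x1^2 + 4*x2
dy/dx1 = 2*20*x1
Evaluate at x1 = 31.69: c1 = 40 * 31.69
c1 = 1267.6000

1267.6000


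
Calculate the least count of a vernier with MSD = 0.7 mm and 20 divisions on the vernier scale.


LC = MSD / n_div
= 0.7 / 20
= 0.0350

0.0350
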